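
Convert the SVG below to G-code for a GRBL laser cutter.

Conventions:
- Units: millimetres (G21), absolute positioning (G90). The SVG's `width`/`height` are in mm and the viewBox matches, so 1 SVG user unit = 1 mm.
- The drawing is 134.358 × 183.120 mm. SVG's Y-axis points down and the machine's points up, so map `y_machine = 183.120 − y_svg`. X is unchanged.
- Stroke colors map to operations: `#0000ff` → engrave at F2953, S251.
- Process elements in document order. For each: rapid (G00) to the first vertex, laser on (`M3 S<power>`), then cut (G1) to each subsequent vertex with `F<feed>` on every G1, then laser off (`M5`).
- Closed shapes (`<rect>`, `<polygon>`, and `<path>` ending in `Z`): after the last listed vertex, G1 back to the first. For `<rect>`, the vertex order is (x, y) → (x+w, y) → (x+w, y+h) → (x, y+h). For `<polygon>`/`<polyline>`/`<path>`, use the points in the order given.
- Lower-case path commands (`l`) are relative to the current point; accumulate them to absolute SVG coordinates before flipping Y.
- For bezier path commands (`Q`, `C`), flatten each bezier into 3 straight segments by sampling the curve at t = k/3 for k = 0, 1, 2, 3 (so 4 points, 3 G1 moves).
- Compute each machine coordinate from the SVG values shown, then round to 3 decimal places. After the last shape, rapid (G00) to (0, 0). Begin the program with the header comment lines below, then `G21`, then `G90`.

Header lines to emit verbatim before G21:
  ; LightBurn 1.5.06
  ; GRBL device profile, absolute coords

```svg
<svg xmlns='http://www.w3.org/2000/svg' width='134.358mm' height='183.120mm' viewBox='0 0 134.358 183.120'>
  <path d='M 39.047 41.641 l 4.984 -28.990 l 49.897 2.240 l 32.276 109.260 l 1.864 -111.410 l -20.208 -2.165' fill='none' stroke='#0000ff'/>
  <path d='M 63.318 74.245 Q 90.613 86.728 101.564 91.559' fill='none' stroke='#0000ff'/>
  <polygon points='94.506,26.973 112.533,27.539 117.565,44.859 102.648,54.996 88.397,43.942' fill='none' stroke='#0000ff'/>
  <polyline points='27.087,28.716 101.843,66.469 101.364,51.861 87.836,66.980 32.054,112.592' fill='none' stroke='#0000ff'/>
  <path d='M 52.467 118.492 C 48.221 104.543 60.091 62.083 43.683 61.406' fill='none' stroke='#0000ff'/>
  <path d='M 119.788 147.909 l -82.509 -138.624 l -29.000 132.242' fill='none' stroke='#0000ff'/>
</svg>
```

1 u = 1 mm; y_m = 183.120 − y.

[1] `<path>` open polyline, #0000ff→engrave S251 F2953: (39.047,141.479) → (44.031,170.469) → (93.928,168.229) → (126.204,58.969) → (128.068,170.379) → (107.860,172.544)

[2] `<path>` quadratic bezier, #0000ff→engrave S251 F2953: (63.318,108.875) → (79.699,101.403) → (92.447,95.632) → (101.564,91.561)

[3] `<polygon>` regular polygon, #0000ff→engrave S251 F2953: (94.506,156.147) → (112.533,155.581) → (117.565,138.261) → (102.648,128.124) → (88.397,139.178) → (94.506,156.147) (closed)

[4] `<polyline>` open polyline, #0000ff→engrave S251 F2953: (27.087,154.404) → (101.843,116.651) → (101.364,131.259) → (87.836,116.140) → (32.054,70.528)

[5] `<path>` cubic bezier, #0000ff→engrave S251 F2953: (52.467,64.628) → (51.949,85.477) → (52.309,109.713) → (43.683,121.714)

[6] `<path>` open polyline, #0000ff→engrave S251 F2953: (119.788,35.211) → (37.279,173.835) → (8.279,41.593)

; LightBurn 1.5.06
; GRBL device profile, absolute coords
G21
G90
G00 X39.047 Y141.479
M3 S251
G1 X44.031 Y170.469 F2953
G1 X93.928 Y168.229 F2953
G1 X126.204 Y58.969 F2953
G1 X128.068 Y170.379 F2953
G1 X107.860 Y172.544 F2953
M5
G00 X63.318 Y108.875
M3 S251
G1 X79.699 Y101.403 F2953
G1 X92.447 Y95.632 F2953
G1 X101.564 Y91.561 F2953
M5
G00 X94.506 Y156.147
M3 S251
G1 X112.533 Y155.581 F2953
G1 X117.565 Y138.261 F2953
G1 X102.648 Y128.124 F2953
G1 X88.397 Y139.178 F2953
G1 X94.506 Y156.147 F2953
M5
G00 X27.087 Y154.404
M3 S251
G1 X101.843 Y116.651 F2953
G1 X101.364 Y131.259 F2953
G1 X87.836 Y116.140 F2953
G1 X32.054 Y70.528 F2953
M5
G00 X52.467 Y64.628
M3 S251
G1 X51.949 Y85.477 F2953
G1 X52.309 Y109.713 F2953
G1 X43.683 Y121.714 F2953
M5
G00 X119.788 Y35.211
M3 S251
G1 X37.279 Y173.835 F2953
G1 X8.279 Y41.593 F2953
M5
G00 X0.000 Y0.000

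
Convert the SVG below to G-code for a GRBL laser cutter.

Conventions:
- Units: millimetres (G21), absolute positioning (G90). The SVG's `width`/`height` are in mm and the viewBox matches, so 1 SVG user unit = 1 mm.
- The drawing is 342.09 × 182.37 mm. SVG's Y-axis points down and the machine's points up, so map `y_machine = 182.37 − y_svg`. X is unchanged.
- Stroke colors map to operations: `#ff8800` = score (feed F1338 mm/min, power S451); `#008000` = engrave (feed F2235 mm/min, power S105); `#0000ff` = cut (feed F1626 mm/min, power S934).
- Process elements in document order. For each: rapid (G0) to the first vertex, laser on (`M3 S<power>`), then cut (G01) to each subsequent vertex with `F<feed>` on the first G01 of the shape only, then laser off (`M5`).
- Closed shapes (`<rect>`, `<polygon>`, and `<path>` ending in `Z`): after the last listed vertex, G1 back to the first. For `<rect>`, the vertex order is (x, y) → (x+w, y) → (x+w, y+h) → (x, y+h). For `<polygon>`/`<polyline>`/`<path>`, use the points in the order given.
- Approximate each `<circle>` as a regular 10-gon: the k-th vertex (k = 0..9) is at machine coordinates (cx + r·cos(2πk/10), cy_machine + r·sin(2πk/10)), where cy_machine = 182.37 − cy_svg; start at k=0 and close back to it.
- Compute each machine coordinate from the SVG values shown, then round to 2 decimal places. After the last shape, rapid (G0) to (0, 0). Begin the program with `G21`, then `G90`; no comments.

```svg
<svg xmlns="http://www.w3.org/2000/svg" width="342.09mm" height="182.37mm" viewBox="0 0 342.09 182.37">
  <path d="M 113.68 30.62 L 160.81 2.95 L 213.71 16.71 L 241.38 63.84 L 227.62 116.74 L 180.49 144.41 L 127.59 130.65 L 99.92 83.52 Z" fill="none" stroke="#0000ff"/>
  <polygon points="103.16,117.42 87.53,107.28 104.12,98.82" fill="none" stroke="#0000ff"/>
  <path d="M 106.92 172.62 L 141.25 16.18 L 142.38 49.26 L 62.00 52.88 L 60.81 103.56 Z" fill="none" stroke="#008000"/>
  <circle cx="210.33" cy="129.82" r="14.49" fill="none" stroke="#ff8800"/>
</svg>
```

1 u = 1 mm; y_m = 182.37 − y.

[1] `<path>` regular polygon, #0000ff→cut S934 F1626: (113.68,151.75) → (160.81,179.42) → (213.71,165.66) → (241.38,118.53) → (227.62,65.63) → (180.49,37.96) → (127.59,51.72) → (99.92,98.85) → (113.68,151.75) (closed)

[2] `<polygon>` regular polygon, #0000ff→cut S934 F1626: (103.16,64.95) → (87.53,75.09) → (104.12,83.55) → (103.16,64.95) (closed)

[3] `<path>` closed polygon, #008000→engrave S105 F2235: (106.92,9.75) → (141.25,166.19) → (142.38,133.11) → (62.00,129.49) → (60.81,78.81) → (106.92,9.75) (closed)

[4] `<circle>` circle, #ff8800→score S451 F1338: (224.82,52.55) → (222.05,61.07) → (214.81,66.33) → (205.85,66.33) → (198.61,61.07) → (195.84,52.55) → (198.61,44.03) → (205.85,38.77) → (214.81,38.77) → (222.05,44.03) → (224.82,52.55) (closed)

G21
G90
G0 X113.68 Y151.75
M3 S934
G01 X160.81 Y179.42 F1626
G01 X213.71 Y165.66
G01 X241.38 Y118.53
G01 X227.62 Y65.63
G01 X180.49 Y37.96
G01 X127.59 Y51.72
G01 X99.92 Y98.85
G01 X113.68 Y151.75
M5
G0 X103.16 Y64.95
M3 S934
G01 X87.53 Y75.09 F1626
G01 X104.12 Y83.55
G01 X103.16 Y64.95
M5
G0 X106.92 Y9.75
M3 S105
G01 X141.25 Y166.19 F2235
G01 X142.38 Y133.11
G01 X62.00 Y129.49
G01 X60.81 Y78.81
G01 X106.92 Y9.75
M5
G0 X224.82 Y52.55
M3 S451
G01 X222.05 Y61.07 F1338
G01 X214.81 Y66.33
G01 X205.85 Y66.33
G01 X198.61 Y61.07
G01 X195.84 Y52.55
G01 X198.61 Y44.03
G01 X205.85 Y38.77
G01 X214.81 Y38.77
G01 X222.05 Y44.03
G01 X224.82 Y52.55
M5
G0 X0.00 Y0.00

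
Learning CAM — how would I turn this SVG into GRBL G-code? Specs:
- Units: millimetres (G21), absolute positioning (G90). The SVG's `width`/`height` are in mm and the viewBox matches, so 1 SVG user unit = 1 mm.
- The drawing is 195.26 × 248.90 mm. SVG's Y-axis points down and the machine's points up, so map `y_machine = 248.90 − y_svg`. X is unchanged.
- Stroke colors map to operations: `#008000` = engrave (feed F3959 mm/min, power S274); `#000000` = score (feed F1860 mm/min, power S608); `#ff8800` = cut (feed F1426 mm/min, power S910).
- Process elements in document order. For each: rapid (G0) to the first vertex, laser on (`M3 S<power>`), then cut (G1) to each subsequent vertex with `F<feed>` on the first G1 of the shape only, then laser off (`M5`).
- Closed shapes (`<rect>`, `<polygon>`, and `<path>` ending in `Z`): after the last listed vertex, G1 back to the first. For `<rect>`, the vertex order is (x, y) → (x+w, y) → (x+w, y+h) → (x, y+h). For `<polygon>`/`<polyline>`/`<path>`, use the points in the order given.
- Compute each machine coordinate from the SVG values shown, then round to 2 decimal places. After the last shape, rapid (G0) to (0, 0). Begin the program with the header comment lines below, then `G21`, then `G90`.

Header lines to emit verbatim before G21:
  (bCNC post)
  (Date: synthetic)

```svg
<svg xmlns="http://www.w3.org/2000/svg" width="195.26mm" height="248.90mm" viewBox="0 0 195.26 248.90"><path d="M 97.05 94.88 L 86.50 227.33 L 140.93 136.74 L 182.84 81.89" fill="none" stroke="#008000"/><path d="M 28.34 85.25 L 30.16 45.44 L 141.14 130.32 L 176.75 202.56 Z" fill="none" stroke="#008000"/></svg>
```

viewBox `0 0 195.26 248.90` with mm width/height → 1 unit = 1 mm. Flip: y_m = 248.90 − y_svg.

**Shape 1** — `<path>` open polyline, stroke `#008000` → engrave (S274, F3959). Machine vertices: (97.05,154.02) → (86.50,21.57) → (140.93,112.16) → (182.84,167.01). Open path.

**Shape 2** — `<path>` closed polygon, stroke `#008000` → engrave (S274, F3959). Machine vertices: (28.34,163.65) → (30.16,203.46) → (141.14,118.58) → (176.75,46.34) → (28.34,163.65). Closed: final G1 returns to the first vertex.

(bCNC post)
(Date: synthetic)
G21
G90
G0 X97.05 Y154.02
M3 S274
G1 X86.50 Y21.57 F3959
G1 X140.93 Y112.16
G1 X182.84 Y167.01
M5
G0 X28.34 Y163.65
M3 S274
G1 X30.16 Y203.46 F3959
G1 X141.14 Y118.58
G1 X176.75 Y46.34
G1 X28.34 Y163.65
M5
G0 X0.00 Y0.00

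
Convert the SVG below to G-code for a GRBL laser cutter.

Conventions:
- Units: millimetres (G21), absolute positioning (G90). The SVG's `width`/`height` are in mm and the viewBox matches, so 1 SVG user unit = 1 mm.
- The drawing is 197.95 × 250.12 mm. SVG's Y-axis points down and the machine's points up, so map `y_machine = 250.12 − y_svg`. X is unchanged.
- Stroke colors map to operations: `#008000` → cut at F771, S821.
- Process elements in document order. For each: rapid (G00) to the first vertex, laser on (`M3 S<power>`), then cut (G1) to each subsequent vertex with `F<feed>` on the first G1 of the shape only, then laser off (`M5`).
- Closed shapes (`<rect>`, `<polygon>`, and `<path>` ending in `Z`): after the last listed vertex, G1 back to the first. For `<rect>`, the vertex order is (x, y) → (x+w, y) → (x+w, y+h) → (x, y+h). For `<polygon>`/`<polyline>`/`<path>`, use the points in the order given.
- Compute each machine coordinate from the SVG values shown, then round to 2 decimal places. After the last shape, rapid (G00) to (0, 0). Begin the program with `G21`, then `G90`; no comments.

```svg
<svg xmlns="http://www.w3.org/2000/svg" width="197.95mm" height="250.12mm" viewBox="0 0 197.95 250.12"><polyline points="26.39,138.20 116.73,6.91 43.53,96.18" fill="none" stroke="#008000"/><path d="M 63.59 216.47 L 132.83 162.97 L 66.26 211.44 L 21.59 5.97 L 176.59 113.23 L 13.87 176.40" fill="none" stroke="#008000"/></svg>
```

G21
G90
G00 X26.39 Y111.92
M3 S821
G1 X116.73 Y243.21 F771
G1 X43.53 Y153.94
M5
G00 X63.59 Y33.65
M3 S821
G1 X132.83 Y87.15 F771
G1 X66.26 Y38.68
G1 X21.59 Y244.15
G1 X176.59 Y136.89
G1 X13.87 Y73.72
M5
G00 X0.00 Y0.00

Since the viewBox matches the mm dimensions, user units are millimetres directly. The only transform is the Y-flip y_m = 250.12 − y_svg.

Shape 1 is a open polyline drawn with `<polyline>`. Its stroke #008000 means cut at S821, F771. After flipping Y the toolpath is (26.39,111.92) → (116.73,243.21) → (43.53,153.94).

Shape 2 is a open polyline drawn with `<path>`. Its stroke #008000 means cut at S821, F771. After flipping Y the toolpath is (63.59,33.65) → (132.83,87.15) → (66.26,38.68) → (21.59,244.15) → (176.59,136.89) → (13.87,73.72).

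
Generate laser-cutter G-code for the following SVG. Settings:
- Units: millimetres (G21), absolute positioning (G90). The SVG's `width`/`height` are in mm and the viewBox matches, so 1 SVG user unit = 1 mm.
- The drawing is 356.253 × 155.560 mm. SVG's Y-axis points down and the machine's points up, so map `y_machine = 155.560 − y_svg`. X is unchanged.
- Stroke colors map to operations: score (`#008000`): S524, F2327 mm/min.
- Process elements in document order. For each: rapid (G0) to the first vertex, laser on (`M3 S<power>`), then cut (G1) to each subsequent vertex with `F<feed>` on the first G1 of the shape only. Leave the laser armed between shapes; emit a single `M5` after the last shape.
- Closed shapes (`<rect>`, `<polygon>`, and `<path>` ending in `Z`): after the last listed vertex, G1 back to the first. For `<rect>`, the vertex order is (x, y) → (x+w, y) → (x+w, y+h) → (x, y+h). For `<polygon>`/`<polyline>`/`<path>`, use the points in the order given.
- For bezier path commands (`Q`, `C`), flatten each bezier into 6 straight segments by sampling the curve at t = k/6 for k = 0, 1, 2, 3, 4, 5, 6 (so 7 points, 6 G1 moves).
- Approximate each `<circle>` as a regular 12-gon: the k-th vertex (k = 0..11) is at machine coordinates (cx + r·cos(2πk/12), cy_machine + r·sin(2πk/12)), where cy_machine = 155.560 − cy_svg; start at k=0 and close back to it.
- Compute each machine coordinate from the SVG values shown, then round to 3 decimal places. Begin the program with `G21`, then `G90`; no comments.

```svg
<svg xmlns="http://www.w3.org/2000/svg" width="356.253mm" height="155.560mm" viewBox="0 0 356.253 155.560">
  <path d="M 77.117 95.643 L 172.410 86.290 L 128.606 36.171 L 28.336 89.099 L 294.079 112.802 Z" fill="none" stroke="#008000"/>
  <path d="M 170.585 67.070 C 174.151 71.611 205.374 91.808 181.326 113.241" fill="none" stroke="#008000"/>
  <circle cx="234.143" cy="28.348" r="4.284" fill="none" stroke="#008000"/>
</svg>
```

viewBox `0 0 356.253 155.560` with mm width/height → 1 unit = 1 mm. Flip: y_m = 155.560 − y_svg.

**Shape 1** — `<path>` closed polygon, stroke `#008000` → score (S524, F2327). Machine vertices: (77.117,59.917) → (172.410,69.270) → (128.606,119.389) → (28.336,66.461) → (294.079,42.758) → (77.117,59.917). Closed: final G1 returns to the first vertex.

**Shape 2** — `<path>` cubic bezier, stroke `#008000` → score (S524, F2327). Control points (SVG): P0=(170.585,67.070), P1=(174.151,71.611), P2=(205.374,91.808), P3=(181.326,113.241); sampled at t=k/6. Machine vertices: (170.585,88.490) → (174.289,84.982) → (180.299,79.264) → (186.311,71.739) → (190.022,62.806) → (189.128,52.866) → (181.326,42.319). Open path.

**Shape 3** — `<circle>` circle, stroke `#008000` → score (S524, F2327). Machine vertices: (238.427,127.212) → (237.853,129.354) → (236.285,130.922) → (234.143,131.496) → (232.001,130.922) → (230.433,129.354) → (229.859,127.212) → (230.433,125.070) → (232.001,123.502) → (234.143,122.928) → (236.285,123.502) → (237.853,125.070) → (238.427,127.212). Closed: final G1 returns to the first vertex.

G21
G90
G0 X77.117 Y59.917
M3 S524
G1 X172.410 Y69.270 F2327
G1 X128.606 Y119.389
G1 X28.336 Y66.461
G1 X294.079 Y42.758
G1 X77.117 Y59.917
G0 X170.585 Y88.490
M3 S524
G1 X174.289 Y84.982 F2327
G1 X180.299 Y79.264
G1 X186.311 Y71.739
G1 X190.022 Y62.806
G1 X189.128 Y52.866
G1 X181.326 Y42.319
G0 X238.427 Y127.212
M3 S524
G1 X237.853 Y129.354 F2327
G1 X236.285 Y130.922
G1 X234.143 Y131.496
G1 X232.001 Y130.922
G1 X230.433 Y129.354
G1 X229.859 Y127.212
G1 X230.433 Y125.070
G1 X232.001 Y123.502
G1 X234.143 Y122.928
G1 X236.285 Y123.502
G1 X237.853 Y125.070
G1 X238.427 Y127.212
M5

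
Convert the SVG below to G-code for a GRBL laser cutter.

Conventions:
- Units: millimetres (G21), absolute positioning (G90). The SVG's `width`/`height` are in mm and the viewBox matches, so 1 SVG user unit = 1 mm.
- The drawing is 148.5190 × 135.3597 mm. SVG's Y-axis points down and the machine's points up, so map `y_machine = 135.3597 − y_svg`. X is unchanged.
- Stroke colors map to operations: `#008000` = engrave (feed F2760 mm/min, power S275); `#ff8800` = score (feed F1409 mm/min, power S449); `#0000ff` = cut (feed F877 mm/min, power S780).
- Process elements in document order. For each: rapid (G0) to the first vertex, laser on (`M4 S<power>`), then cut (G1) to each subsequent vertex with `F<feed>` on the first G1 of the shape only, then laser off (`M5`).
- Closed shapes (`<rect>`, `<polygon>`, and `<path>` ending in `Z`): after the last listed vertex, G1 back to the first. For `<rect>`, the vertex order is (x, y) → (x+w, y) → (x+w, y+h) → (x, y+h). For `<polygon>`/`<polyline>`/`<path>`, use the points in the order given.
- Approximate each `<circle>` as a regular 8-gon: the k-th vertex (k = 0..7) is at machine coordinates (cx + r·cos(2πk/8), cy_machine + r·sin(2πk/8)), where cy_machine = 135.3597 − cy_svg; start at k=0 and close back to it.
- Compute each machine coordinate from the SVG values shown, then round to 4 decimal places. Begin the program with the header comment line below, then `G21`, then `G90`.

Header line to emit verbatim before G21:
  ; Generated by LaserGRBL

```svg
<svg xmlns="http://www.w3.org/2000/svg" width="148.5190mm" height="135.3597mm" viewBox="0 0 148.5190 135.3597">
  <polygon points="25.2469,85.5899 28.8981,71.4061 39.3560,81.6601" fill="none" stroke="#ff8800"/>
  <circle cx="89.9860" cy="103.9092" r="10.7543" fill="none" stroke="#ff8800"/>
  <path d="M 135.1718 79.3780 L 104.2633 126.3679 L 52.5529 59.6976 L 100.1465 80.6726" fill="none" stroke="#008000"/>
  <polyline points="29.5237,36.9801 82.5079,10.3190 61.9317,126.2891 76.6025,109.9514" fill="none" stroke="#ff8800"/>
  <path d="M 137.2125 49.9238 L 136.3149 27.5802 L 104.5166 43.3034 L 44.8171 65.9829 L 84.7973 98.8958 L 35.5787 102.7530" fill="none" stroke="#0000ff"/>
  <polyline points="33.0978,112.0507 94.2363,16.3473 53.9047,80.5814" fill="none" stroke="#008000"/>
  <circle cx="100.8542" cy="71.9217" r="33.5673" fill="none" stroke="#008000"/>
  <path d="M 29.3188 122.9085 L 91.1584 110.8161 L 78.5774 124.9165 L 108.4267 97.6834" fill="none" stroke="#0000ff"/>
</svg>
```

Since the viewBox matches the mm dimensions, user units are millimetres directly. The only transform is the Y-flip y_m = 135.3597 − y_svg.

Shape 1 is a regular polygon drawn with `<polygon>`. Its stroke #ff8800 means score at S449, F1409. After flipping Y the toolpath is (25.2469,49.7698) → (28.8981,63.9536) → (39.3560,53.6996) → (25.2469,49.7698), returning to the start.

Shape 2 is a circle drawn with `<circle>`. Its stroke #ff8800 means score at S449, F1409. After flipping Y the toolpath is (100.7403,31.4505) → (97.5904,39.0549) → (89.9860,42.2048) → (82.3816,39.0549) → (79.2317,31.4505) → (82.3816,23.8461) → (89.9860,20.6962) → (97.5904,23.8461) → (100.7403,31.4505), returning to the start.

Shape 3 is a open polyline drawn with `<path>`. Its stroke #008000 means engrave at S275, F2760. After flipping Y the toolpath is (135.1718,55.9817) → (104.2633,8.9918) → (52.5529,75.6621) → (100.1465,54.6871).

Shape 4 is a open polyline drawn with `<polyline>`. Its stroke #ff8800 means score at S449, F1409. After flipping Y the toolpath is (29.5237,98.3796) → (82.5079,125.0407) → (61.9317,9.0706) → (76.6025,25.4083).

Shape 5 is a open polyline drawn with `<path>`. Its stroke #0000ff means cut at S780, F877. After flipping Y the toolpath is (137.2125,85.4359) → (136.3149,107.7795) → (104.5166,92.0563) → (44.8171,69.3768) → (84.7973,36.4639) → (35.5787,32.6067).

Shape 6 is a open polyline drawn with `<polyline>`. Its stroke #008000 means engrave at S275, F2760. After flipping Y the toolpath is (33.0978,23.3090) → (94.2363,119.0124) → (53.9047,54.7783).

Shape 7 is a circle drawn with `<circle>`. Its stroke #008000 means engrave at S275, F2760. After flipping Y the toolpath is (134.4215,63.4380) → (124.5899,87.1737) → (100.8542,97.0053) → (77.1185,87.1737) → (67.2869,63.4380) → (77.1185,39.7023) → (100.8542,29.8707) → (124.5899,39.7023) → (134.4215,63.4380), returning to the start.

Shape 8 is a open polyline drawn with `<path>`. Its stroke #0000ff means cut at S780, F877. After flipping Y the toolpath is (29.3188,12.4512) → (91.1584,24.5436) → (78.5774,10.4432) → (108.4267,37.6763).

; Generated by LaserGRBL
G21
G90
G0 X25.2469 Y49.7698
M4 S449
G1 X28.8981 Y63.9536 F1409
G1 X39.3560 Y53.6996
G1 X25.2469 Y49.7698
M5
G0 X100.7403 Y31.4505
M4 S449
G1 X97.5904 Y39.0549 F1409
G1 X89.9860 Y42.2048
G1 X82.3816 Y39.0549
G1 X79.2317 Y31.4505
G1 X82.3816 Y23.8461
G1 X89.9860 Y20.6962
G1 X97.5904 Y23.8461
G1 X100.7403 Y31.4505
M5
G0 X135.1718 Y55.9817
M4 S275
G1 X104.2633 Y8.9918 F2760
G1 X52.5529 Y75.6621
G1 X100.1465 Y54.6871
M5
G0 X29.5237 Y98.3796
M4 S449
G1 X82.5079 Y125.0407 F1409
G1 X61.9317 Y9.0706
G1 X76.6025 Y25.4083
M5
G0 X137.2125 Y85.4359
M4 S780
G1 X136.3149 Y107.7795 F877
G1 X104.5166 Y92.0563
G1 X44.8171 Y69.3768
G1 X84.7973 Y36.4639
G1 X35.5787 Y32.6067
M5
G0 X33.0978 Y23.3090
M4 S275
G1 X94.2363 Y119.0124 F2760
G1 X53.9047 Y54.7783
M5
G0 X134.4215 Y63.4380
M4 S275
G1 X124.5899 Y87.1737 F2760
G1 X100.8542 Y97.0053
G1 X77.1185 Y87.1737
G1 X67.2869 Y63.4380
G1 X77.1185 Y39.7023
G1 X100.8542 Y29.8707
G1 X124.5899 Y39.7023
G1 X134.4215 Y63.4380
M5
G0 X29.3188 Y12.4512
M4 S780
G1 X91.1584 Y24.5436 F877
G1 X78.5774 Y10.4432
G1 X108.4267 Y37.6763
M5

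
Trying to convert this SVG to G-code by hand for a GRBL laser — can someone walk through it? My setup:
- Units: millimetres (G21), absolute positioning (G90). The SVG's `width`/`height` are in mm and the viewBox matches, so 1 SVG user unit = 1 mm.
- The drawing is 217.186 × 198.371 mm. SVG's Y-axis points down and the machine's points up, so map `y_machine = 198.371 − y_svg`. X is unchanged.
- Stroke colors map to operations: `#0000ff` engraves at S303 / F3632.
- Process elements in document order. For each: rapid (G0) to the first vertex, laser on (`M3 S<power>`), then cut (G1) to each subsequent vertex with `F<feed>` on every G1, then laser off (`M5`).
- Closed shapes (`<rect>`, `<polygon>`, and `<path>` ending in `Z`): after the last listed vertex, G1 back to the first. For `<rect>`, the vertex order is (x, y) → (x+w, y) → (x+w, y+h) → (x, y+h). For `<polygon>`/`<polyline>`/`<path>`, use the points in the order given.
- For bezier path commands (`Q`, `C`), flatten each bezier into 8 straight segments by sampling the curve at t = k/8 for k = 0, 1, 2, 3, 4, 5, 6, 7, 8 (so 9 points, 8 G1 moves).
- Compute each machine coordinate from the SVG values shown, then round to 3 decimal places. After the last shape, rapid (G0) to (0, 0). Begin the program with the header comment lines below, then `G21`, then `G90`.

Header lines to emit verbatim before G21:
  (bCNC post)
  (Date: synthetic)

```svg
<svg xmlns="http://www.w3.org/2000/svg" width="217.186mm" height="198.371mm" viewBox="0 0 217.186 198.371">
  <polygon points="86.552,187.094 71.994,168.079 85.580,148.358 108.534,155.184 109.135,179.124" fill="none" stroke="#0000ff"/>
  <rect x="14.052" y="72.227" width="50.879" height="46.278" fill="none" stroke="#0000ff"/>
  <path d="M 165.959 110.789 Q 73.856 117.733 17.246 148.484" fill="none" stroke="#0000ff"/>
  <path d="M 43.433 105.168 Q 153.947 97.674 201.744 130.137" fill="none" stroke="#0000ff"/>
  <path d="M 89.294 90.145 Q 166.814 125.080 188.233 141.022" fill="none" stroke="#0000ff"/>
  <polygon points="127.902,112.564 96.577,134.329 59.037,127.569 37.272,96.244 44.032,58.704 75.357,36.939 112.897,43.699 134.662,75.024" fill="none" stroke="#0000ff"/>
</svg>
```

1 u = 1 mm; y_m = 198.371 − y.

[1] `<polygon>` regular polygon, #0000ff→engrave S303 F3632: (86.552,11.277) → (71.994,30.292) → (85.580,50.013) → (108.534,43.187) → (109.135,19.247) → (86.552,11.277) (closed)

[2] `<rect>` rectangle, #0000ff→engrave S303 F3632: (14.052,126.144) → (64.931,126.144) → (64.931,79.866) → (14.052,79.866) → (14.052,126.144) (closed)

[3] `<path>` quadratic bezier, #0000ff→engrave S303 F3632: (165.959,87.582) → (143.488,85.474) → (122.126,82.622) → (101.873,79.026) → (82.729,74.686) → (64.695,69.602) → (47.769,63.775) → (31.953,57.203) → (17.246,49.887)

[4] `<path>` quadratic bezier, #0000ff→engrave S303 F3632: (43.433,93.203) → (70.082,94.452) → (94.770,94.453) → (117.499,93.205) → (138.268,90.708) → (157.077,86.962) → (173.926,81.968) → (188.815,75.725) → (201.744,68.234)

[5] `<path>` quadratic bezier, #0000ff→engrave S303 F3632: (89.294,108.226) → (107.797,99.789) → (124.548,91.946) → (139.545,84.696) → (152.789,78.039) → (164.280,71.976) → (174.017,66.507) → (182.002,61.631) → (188.233,57.349)

[6] `<polygon>` regular polygon, #0000ff→engrave S303 F3632: (127.902,85.807) → (96.577,64.042) → (59.037,70.802) → (37.272,102.127) → (44.032,139.667) → (75.357,161.432) → (112.897,154.672) → (134.662,123.347) → (127.902,85.807) (closed)

(bCNC post)
(Date: synthetic)
G21
G90
G0 X86.552 Y11.277
M3 S303
G1 X71.994 Y30.292 F3632
G1 X85.580 Y50.013 F3632
G1 X108.534 Y43.187 F3632
G1 X109.135 Y19.247 F3632
G1 X86.552 Y11.277 F3632
M5
G0 X14.052 Y126.144
M3 S303
G1 X64.931 Y126.144 F3632
G1 X64.931 Y79.866 F3632
G1 X14.052 Y79.866 F3632
G1 X14.052 Y126.144 F3632
M5
G0 X165.959 Y87.582
M3 S303
G1 X143.488 Y85.474 F3632
G1 X122.126 Y82.622 F3632
G1 X101.873 Y79.026 F3632
G1 X82.729 Y74.686 F3632
G1 X64.695 Y69.602 F3632
G1 X47.769 Y63.775 F3632
G1 X31.953 Y57.203 F3632
G1 X17.246 Y49.887 F3632
M5
G0 X43.433 Y93.203
M3 S303
G1 X70.082 Y94.452 F3632
G1 X94.770 Y94.453 F3632
G1 X117.499 Y93.205 F3632
G1 X138.268 Y90.708 F3632
G1 X157.077 Y86.962 F3632
G1 X173.926 Y81.968 F3632
G1 X188.815 Y75.725 F3632
G1 X201.744 Y68.234 F3632
M5
G0 X89.294 Y108.226
M3 S303
G1 X107.797 Y99.789 F3632
G1 X124.548 Y91.946 F3632
G1 X139.545 Y84.696 F3632
G1 X152.789 Y78.039 F3632
G1 X164.280 Y71.976 F3632
G1 X174.017 Y66.507 F3632
G1 X182.002 Y61.631 F3632
G1 X188.233 Y57.349 F3632
M5
G0 X127.902 Y85.807
M3 S303
G1 X96.577 Y64.042 F3632
G1 X59.037 Y70.802 F3632
G1 X37.272 Y102.127 F3632
G1 X44.032 Y139.667 F3632
G1 X75.357 Y161.432 F3632
G1 X112.897 Y154.672 F3632
G1 X134.662 Y123.347 F3632
G1 X127.902 Y85.807 F3632
M5
G0 X0.000 Y0.000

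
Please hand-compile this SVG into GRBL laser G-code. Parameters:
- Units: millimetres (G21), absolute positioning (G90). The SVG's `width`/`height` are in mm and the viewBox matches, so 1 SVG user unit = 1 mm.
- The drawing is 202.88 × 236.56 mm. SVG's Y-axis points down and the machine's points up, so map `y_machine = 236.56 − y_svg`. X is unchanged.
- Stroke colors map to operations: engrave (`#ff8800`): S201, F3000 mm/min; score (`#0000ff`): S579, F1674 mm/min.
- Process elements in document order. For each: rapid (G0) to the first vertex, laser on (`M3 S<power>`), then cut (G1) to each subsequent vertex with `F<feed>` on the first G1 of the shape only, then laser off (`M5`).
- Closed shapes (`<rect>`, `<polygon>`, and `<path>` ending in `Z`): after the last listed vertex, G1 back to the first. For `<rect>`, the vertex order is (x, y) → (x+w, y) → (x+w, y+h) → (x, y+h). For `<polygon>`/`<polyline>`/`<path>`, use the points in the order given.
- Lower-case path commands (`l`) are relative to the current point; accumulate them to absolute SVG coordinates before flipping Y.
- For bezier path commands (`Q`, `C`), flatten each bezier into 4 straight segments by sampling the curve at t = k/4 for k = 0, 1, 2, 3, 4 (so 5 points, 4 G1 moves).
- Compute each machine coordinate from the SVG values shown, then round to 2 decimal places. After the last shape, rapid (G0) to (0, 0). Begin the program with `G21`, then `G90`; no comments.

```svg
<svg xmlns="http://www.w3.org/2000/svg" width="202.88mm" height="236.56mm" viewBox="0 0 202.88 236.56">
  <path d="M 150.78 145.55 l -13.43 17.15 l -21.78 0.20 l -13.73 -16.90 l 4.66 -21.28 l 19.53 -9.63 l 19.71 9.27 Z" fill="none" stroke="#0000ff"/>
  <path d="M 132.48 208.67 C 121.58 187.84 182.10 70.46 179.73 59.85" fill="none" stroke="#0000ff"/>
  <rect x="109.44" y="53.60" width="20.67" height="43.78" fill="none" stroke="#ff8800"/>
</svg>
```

Since the viewBox matches the mm dimensions, user units are millimetres directly. The only transform is the Y-flip y_m = 236.56 − y_svg.

Shape 1 is a regular polygon drawn with `<path>`. Its stroke #0000ff means score at S579, F1674. After flipping Y the toolpath is (150.78,91.01) → (137.35,73.86) → (115.57,73.66) → (101.84,90.56) → (106.50,111.84) → (126.03,121.47) → (145.74,112.20) → (150.78,91.01), returning to the start.

Shape 2 is a cubic bezier drawn with `<path>`. Its stroke #0000ff means score at S579, F1674. After flipping Y the toolpath is (132.48,27.89) → (135.60,58.44) → (152.91,106.13) → (171.81,151.91) → (179.73,176.71).

Shape 3 is a rectangle drawn with `<rect>`. Its stroke #ff8800 means engrave at S201, F3000. After flipping Y the toolpath is (109.44,182.96) → (130.11,182.96) → (130.11,139.18) → (109.44,139.18) → (109.44,182.96), returning to the start.

G21
G90
G0 X150.78 Y91.01
M3 S579
G1 X137.35 Y73.86 F1674
G1 X115.57 Y73.66
G1 X101.84 Y90.56
G1 X106.50 Y111.84
G1 X126.03 Y121.47
G1 X145.74 Y112.20
G1 X150.78 Y91.01
M5
G0 X132.48 Y27.89
M3 S579
G1 X135.60 Y58.44 F1674
G1 X152.91 Y106.13
G1 X171.81 Y151.91
G1 X179.73 Y176.71
M5
G0 X109.44 Y182.96
M3 S201
G1 X130.11 Y182.96 F3000
G1 X130.11 Y139.18
G1 X109.44 Y139.18
G1 X109.44 Y182.96
M5
G0 X0.00 Y0.00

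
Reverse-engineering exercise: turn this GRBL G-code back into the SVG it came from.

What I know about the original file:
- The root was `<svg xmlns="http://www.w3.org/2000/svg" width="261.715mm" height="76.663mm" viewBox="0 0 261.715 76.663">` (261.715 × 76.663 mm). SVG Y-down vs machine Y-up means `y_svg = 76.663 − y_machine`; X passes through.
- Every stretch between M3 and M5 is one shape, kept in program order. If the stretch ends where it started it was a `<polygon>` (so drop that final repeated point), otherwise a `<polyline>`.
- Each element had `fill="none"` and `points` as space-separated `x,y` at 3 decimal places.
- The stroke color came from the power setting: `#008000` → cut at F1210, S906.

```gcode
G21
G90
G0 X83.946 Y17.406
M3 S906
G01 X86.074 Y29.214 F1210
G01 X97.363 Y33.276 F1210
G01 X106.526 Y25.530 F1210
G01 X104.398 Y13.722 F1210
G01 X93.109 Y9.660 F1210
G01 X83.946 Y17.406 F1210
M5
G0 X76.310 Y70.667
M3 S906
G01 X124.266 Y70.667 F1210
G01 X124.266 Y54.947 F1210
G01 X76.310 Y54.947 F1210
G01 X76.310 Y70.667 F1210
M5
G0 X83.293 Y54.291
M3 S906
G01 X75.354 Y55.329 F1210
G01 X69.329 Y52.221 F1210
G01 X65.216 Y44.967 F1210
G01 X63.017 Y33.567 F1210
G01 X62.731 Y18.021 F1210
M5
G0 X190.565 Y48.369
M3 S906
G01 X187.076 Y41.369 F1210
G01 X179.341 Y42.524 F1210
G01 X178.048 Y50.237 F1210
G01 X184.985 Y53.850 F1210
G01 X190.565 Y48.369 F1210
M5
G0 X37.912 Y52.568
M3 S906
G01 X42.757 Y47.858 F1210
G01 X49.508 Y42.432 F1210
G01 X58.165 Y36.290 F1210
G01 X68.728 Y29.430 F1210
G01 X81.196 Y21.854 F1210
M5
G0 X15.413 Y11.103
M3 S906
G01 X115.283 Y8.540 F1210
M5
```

Each laser-on run becomes one SVG element. Flip Y back into SVG space with y_svg = 76.663 − y_machine. Every run uses S906, so all elements get stroke `#008000` (cut).

Run 1: The run returns to its start, so emit a `<polygon>` with points (Y-flipped): 83.946,59.257 86.074,47.449 97.363,43.387 106.526,51.133 104.398,62.941 93.109,67.003.

Run 2: The run returns to its start, so emit a `<polygon>` with points (Y-flipped): 76.310,5.996 124.266,5.996 124.266,21.716 76.310,21.716.

Run 3: The run is open, so emit a `<polyline>` with points (Y-flipped): 83.293,22.372 75.354,21.334 69.329,24.442 65.216,31.696 63.017,43.096 62.731,58.642.

Run 4: The run returns to its start, so emit a `<polygon>` with points (Y-flipped): 190.565,28.294 187.076,35.294 179.341,34.139 178.048,26.426 184.985,22.813.

Run 5: The run is open, so emit a `<polyline>` with points (Y-flipped): 37.912,24.095 42.757,28.805 49.508,34.231 58.165,40.373 68.728,47.233 81.196,54.809.

Run 6: The run is open, so emit a `<polyline>` with points (Y-flipped): 15.413,65.560 115.283,68.123.

<svg xmlns="http://www.w3.org/2000/svg" width="261.715mm" height="76.663mm" viewBox="0 0 261.715 76.663">
  <polygon points="83.946,59.257 86.074,47.449 97.363,43.387 106.526,51.133 104.398,62.941 93.109,67.003" fill="none" stroke="#008000"/>
  <polygon points="76.310,5.996 124.266,5.996 124.266,21.716 76.310,21.716" fill="none" stroke="#008000"/>
  <polyline points="83.293,22.372 75.354,21.334 69.329,24.442 65.216,31.696 63.017,43.096 62.731,58.642" fill="none" stroke="#008000"/>
  <polygon points="190.565,28.294 187.076,35.294 179.341,34.139 178.048,26.426 184.985,22.813" fill="none" stroke="#008000"/>
  <polyline points="37.912,24.095 42.757,28.805 49.508,34.231 58.165,40.373 68.728,47.233 81.196,54.809" fill="none" stroke="#008000"/>
  <polyline points="15.413,65.560 115.283,68.123" fill="none" stroke="#008000"/>
</svg>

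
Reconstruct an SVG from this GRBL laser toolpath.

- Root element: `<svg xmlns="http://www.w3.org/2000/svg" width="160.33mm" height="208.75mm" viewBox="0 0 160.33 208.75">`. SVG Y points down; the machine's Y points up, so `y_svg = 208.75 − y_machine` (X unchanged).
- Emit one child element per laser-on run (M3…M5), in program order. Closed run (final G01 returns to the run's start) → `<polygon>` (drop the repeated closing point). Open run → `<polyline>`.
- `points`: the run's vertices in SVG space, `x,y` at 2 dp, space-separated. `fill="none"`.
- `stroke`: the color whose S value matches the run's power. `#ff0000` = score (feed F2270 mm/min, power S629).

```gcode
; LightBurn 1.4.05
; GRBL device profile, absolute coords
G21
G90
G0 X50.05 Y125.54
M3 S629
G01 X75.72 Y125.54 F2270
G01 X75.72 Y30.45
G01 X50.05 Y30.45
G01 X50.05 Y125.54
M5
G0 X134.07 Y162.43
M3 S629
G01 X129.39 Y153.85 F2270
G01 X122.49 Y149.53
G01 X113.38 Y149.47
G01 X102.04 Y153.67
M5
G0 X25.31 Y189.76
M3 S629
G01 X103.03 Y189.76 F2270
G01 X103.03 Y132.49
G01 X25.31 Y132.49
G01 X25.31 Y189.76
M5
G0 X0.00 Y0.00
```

y_svg = 208.75 − y_m. Every run uses S629, so all elements get stroke `#ff0000` (score).

[1] closed run; points: 50.05,83.21 75.72,83.21 75.72,178.30 50.05,178.30

[2] open run; points: 134.07,46.32 129.39,54.90 122.49,59.22 113.38,59.28 102.04,55.08

[3] closed run; points: 25.31,18.99 103.03,18.99 103.03,76.26 25.31,76.26

<svg xmlns="http://www.w3.org/2000/svg" width="160.33mm" height="208.75mm" viewBox="0 0 160.33 208.75">
  <polygon points="50.05,83.21 75.72,83.21 75.72,178.30 50.05,178.30" fill="none" stroke="#ff0000"/>
  <polyline points="134.07,46.32 129.39,54.90 122.49,59.22 113.38,59.28 102.04,55.08" fill="none" stroke="#ff0000"/>
  <polygon points="25.31,18.99 103.03,18.99 103.03,76.26 25.31,76.26" fill="none" stroke="#ff0000"/>
</svg>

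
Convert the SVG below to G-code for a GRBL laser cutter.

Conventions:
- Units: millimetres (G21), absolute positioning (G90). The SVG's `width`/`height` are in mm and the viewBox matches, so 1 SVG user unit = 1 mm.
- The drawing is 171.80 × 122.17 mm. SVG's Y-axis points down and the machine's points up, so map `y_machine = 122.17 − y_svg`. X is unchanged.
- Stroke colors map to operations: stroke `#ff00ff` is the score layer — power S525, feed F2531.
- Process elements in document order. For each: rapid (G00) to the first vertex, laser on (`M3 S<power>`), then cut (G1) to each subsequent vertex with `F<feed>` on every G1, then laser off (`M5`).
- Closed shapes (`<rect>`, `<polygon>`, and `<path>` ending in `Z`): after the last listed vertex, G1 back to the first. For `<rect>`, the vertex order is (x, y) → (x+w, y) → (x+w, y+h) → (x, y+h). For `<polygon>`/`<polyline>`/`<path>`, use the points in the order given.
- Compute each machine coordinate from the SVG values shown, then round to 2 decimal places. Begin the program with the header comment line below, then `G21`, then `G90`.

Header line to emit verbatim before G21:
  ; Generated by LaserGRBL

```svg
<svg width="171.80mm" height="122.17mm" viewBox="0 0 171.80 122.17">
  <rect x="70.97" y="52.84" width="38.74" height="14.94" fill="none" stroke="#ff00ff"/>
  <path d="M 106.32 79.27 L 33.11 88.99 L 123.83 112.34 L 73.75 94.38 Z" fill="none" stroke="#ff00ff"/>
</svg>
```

1 u = 1 mm; y_m = 122.17 − y.

[1] `<rect>` rectangle, #ff00ff→score S525 F2531: (70.97,69.33) → (109.71,69.33) → (109.71,54.39) → (70.97,54.39) → (70.97,69.33) (closed)

[2] `<path>` closed polygon, #ff00ff→score S525 F2531: (106.32,42.90) → (33.11,33.18) → (123.83,9.83) → (73.75,27.79) → (106.32,42.90) (closed)

; Generated by LaserGRBL
G21
G90
G00 X70.97 Y69.33
M3 S525
G1 X109.71 Y69.33 F2531
G1 X109.71 Y54.39 F2531
G1 X70.97 Y54.39 F2531
G1 X70.97 Y69.33 F2531
M5
G00 X106.32 Y42.90
M3 S525
G1 X33.11 Y33.18 F2531
G1 X123.83 Y9.83 F2531
G1 X73.75 Y27.79 F2531
G1 X106.32 Y42.90 F2531
M5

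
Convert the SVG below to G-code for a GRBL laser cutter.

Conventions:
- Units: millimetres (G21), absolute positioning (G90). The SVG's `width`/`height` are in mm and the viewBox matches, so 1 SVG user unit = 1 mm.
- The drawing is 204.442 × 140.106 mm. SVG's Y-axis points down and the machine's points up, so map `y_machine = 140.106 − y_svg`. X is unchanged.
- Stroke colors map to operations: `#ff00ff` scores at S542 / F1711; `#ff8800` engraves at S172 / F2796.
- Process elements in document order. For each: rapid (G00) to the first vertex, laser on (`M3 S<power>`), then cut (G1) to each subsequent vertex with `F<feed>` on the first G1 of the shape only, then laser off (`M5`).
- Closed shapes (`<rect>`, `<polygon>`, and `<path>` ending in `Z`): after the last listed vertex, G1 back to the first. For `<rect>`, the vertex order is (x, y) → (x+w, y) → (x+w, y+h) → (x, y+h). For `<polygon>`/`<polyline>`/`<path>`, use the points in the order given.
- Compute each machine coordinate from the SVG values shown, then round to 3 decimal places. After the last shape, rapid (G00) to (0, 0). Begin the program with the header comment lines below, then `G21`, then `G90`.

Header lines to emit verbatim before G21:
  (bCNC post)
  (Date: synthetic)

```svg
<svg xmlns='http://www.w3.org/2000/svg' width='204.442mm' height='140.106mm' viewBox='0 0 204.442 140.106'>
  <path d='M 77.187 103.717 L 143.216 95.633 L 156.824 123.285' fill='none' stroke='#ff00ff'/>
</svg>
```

(bCNC post)
(Date: synthetic)
G21
G90
G00 X77.187 Y36.389
M3 S542
G1 X143.216 Y44.473 F1711
G1 X156.824 Y16.821
M5
G00 X0.000 Y0.000

viewBox `0 0 204.442 140.106` with mm width/height → 1 unit = 1 mm. Flip: y_m = 140.106 − y_svg.

**Shape 1** — `<path>` open polyline, stroke `#ff00ff` → score (S542, F1711). Machine vertices: (77.187,36.389) → (143.216,44.473) → (156.824,16.821). Open path.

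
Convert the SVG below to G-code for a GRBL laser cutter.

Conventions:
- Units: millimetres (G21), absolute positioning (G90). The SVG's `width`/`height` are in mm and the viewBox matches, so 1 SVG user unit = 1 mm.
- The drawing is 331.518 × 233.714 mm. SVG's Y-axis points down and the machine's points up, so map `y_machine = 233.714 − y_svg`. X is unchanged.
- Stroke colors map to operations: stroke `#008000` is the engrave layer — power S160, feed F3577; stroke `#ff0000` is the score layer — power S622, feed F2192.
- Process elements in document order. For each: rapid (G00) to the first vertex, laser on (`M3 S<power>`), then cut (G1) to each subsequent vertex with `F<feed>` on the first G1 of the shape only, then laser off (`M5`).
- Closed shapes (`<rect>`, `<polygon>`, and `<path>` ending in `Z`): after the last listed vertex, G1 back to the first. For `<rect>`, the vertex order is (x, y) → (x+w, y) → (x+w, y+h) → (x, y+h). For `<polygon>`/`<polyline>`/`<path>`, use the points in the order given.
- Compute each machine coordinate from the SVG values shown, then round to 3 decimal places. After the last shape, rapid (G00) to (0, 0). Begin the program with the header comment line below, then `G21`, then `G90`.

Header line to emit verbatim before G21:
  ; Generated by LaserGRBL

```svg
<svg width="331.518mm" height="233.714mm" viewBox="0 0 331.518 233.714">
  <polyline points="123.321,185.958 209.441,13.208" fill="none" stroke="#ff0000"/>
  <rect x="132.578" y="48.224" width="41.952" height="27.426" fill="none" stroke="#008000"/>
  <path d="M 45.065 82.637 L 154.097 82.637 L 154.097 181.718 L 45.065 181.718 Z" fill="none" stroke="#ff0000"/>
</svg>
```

; Generated by LaserGRBL
G21
G90
G00 X123.321 Y47.756
M3 S622
G1 X209.441 Y220.506 F2192
M5
G00 X132.578 Y185.490
M3 S160
G1 X174.530 Y185.490 F3577
G1 X174.530 Y158.064
G1 X132.578 Y158.064
G1 X132.578 Y185.490
M5
G00 X45.065 Y151.077
M3 S622
G1 X154.097 Y151.077 F2192
G1 X154.097 Y51.996
G1 X45.065 Y51.996
G1 X45.065 Y151.077
M5
G00 X0.000 Y0.000

viewBox `0 0 331.518 233.714` with mm width/height → 1 unit = 1 mm. Flip: y_m = 233.714 − y_svg.

**Shape 1** — `<polyline>` line segment, stroke `#ff0000` → score (S622, F2192). Machine vertices: (123.321,47.756) → (209.441,220.506). Open path.

**Shape 2** — `<rect>` rectangle, stroke `#008000` → engrave (S160, F3577). Machine vertices: (132.578,185.490) → (174.530,185.490) → (174.530,158.064) → (132.578,158.064) → (132.578,185.490). Closed: final G1 returns to the first vertex.

**Shape 3** — `<path>` rectangle, stroke `#ff0000` → score (S622, F2192). Machine vertices: (45.065,151.077) → (154.097,151.077) → (154.097,51.996) → (45.065,51.996) → (45.065,151.077). Closed: final G1 returns to the first vertex.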